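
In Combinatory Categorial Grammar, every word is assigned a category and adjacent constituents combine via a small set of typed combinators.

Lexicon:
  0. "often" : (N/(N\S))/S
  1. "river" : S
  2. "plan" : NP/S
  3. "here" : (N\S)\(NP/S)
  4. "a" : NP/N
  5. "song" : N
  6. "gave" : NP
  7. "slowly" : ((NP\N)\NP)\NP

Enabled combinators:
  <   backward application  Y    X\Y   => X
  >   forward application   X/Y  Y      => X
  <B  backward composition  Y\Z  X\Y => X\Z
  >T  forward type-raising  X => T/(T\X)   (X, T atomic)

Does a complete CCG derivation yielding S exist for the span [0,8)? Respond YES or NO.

(N/(N\S))/S S NP/S (N\S)\(NP/S) NP/N N NP ((NP\N)\NP)\NP
CKY chart[0,8] = {N/(N\NP), NP, NP/(NP\NP), PP/(PP\NP), S/(S\NP)}; S ∉ chart

NO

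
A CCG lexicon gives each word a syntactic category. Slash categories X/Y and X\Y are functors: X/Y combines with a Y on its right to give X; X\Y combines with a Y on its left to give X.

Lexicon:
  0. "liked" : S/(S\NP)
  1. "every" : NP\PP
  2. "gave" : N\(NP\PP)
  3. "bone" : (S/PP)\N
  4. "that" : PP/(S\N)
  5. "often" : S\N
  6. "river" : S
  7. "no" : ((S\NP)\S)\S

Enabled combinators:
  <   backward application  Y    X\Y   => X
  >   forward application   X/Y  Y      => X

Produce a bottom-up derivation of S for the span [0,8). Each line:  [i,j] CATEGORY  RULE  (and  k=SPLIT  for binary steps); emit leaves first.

[0,1] S/(S\NP)  lex  "liked"
[1,2] NP\PP  lex  "every"
[2,3] N\(NP\PP)  lex  "gave"
[1,3] N  <  k=2
[3,4] (S/PP)\N  lex  "bone"
[1,4] S/PP  <  k=3
[4,5] PP/(S\N)  lex  "that"
[5,6] S\N  lex  "often"
[4,6] PP  >  k=5
[1,6] S  >  k=4
[6,7] S  lex  "river"
[7,8] ((S\NP)\S)\S  lex  "no"
[6,8] (S\NP)\S  <  k=7
[1,8] S\NP  <  k=6
[0,8] S  >  k=1

[0,8] S   >
  [0,1] "liked" : S/(S\NP)
  [1,8] S\NP   <
    [1,6] S   >
      [1,4] S/PP   <
        [1,3] N   <
          [1,2] "every" : NP\PP
          [2,3] "gave" : N\(NP\PP)
        [3,4] "bone" : (S/PP)\N
      [4,6] PP   >
        [4,5] "that" : PP/(S\N)
        [5,6] "often" : S\N
    [6,8] (S\NP)\S   <
      [6,7] "river" : S
      [7,8] "no" : ((S\NP)\S)\S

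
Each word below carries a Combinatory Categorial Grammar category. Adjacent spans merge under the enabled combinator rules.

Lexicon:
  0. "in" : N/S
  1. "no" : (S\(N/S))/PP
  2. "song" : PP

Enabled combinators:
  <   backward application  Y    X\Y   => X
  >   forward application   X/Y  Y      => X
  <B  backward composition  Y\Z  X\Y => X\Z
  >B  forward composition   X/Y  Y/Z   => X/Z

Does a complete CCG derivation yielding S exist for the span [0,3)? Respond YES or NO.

[0,3] S   <
  [0,1] "in" : N/S
  [1,3] S\(N/S)   >
    [1,2] "no" : (S\(N/S))/PP
    [2,3] "song" : PP

YES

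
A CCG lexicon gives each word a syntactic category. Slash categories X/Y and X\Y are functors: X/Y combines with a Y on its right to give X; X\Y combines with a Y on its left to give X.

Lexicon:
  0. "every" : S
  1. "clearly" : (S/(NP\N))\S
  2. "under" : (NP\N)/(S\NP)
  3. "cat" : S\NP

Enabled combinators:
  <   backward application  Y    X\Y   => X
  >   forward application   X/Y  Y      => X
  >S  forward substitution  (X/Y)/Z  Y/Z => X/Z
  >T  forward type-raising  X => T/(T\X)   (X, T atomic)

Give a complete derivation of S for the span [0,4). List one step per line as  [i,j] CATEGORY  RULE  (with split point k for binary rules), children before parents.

[0,4] S   >
  [0,2] S/(NP\N)   <
    [0,1] "every" : S
    [1,2] "clearly" : (S/(NP\N))\S
  [2,4] NP\N   >
    [2,3] "under" : (NP\N)/(S\NP)
    [3,4] "cat" : S\NP

[0,1] S  lex  "every"
[1,2] (S/(NP\N))\S  lex  "clearly"
[0,2] S/(NP\N)  <  k=1
[2,3] (NP\N)/(S\NP)  lex  "under"
[3,4] S\NP  lex  "cat"
[2,4] NP\N  >  k=3
[0,4] S  >  k=2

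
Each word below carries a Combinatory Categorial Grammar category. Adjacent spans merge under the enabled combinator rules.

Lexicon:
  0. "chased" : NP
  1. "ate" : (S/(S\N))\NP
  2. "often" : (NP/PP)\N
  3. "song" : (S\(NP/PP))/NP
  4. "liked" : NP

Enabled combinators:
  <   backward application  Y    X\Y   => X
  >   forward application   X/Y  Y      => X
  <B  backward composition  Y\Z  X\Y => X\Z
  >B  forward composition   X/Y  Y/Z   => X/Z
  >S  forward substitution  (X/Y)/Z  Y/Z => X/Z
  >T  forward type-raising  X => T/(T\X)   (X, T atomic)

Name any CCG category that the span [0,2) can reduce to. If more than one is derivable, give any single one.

[0,5] S   >
  [0,2] S/(S\N)   <
    [0,1] "chased" : NP
    [1,2] "ate" : (S/(S\N))\NP
  [2,5] S\N   <B
    [2,3] "often" : (NP/PP)\N
    [3,5] S\(NP/PP)   >
      [3,4] "song" : (S\(NP/PP))/NP
      [4,5] "liked" : NP

S/(S\N)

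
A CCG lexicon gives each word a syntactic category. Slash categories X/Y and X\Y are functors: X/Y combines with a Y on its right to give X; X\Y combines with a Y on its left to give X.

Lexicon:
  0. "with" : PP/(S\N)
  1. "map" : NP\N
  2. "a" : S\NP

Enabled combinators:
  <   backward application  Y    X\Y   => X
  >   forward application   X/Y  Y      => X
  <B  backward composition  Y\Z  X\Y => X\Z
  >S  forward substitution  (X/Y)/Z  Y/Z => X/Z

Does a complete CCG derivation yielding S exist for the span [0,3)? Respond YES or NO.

PP/(S\N) NP\N S\NP
CKY chart[0,3] = {PP}; S ∉ chart

NO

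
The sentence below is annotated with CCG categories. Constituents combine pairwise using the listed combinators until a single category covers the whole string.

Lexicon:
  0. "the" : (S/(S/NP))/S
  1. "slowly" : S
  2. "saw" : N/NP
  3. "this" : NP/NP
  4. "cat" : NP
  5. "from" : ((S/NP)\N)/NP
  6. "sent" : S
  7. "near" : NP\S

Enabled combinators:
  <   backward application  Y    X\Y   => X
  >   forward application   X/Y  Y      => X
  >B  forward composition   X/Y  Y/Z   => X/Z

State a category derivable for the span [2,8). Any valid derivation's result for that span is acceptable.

S/NP

[0,8] S   >
  [0,2] S/(S/NP)   >
    [0,1] "the" : (S/(S/NP))/S
    [1,2] "slowly" : S
  [2,8] S/NP   <
    [2,5] N   >
      [2,4] N/NP   >B
        [2,3] "saw" : N/NP
        [3,4] "this" : NP/NP
      [4,5] "cat" : NP
    [5,8] (S/NP)\N   >
      [5,6] "from" : ((S/NP)\N)/NP
      [6,8] NP   <
        [6,7] "sent" : S
        [7,8] "near" : NP\S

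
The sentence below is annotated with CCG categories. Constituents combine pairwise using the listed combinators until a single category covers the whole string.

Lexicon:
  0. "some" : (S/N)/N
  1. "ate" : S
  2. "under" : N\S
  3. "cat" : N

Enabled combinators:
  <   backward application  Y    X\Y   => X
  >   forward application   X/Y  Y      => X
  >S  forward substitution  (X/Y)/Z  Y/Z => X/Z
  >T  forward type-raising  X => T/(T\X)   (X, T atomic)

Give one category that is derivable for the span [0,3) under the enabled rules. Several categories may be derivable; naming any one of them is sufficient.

[0,4] S   >
  [0,3] S/N   >
    [0,1] "some" : (S/N)/N
    [1,3] N   <
      [1,2] "ate" : S
      [2,3] "under" : N\S
  [3,4] "cat" : N

S/N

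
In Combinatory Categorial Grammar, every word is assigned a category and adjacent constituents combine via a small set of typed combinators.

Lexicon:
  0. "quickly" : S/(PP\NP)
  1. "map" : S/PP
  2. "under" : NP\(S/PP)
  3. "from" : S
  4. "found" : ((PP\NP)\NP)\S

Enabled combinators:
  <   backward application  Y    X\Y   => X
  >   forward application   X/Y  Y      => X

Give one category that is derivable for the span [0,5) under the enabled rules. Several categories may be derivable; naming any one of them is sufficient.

S

[0,5] S   >
  [0,1] "quickly" : S/(PP\NP)
  [1,5] PP\NP   <
    [1,3] NP   <
      [1,2] "map" : S/PP
      [2,3] "under" : NP\(S/PP)
    [3,5] (PP\NP)\NP   <
      [3,4] "from" : S
      [4,5] "found" : ((PP\NP)\NP)\S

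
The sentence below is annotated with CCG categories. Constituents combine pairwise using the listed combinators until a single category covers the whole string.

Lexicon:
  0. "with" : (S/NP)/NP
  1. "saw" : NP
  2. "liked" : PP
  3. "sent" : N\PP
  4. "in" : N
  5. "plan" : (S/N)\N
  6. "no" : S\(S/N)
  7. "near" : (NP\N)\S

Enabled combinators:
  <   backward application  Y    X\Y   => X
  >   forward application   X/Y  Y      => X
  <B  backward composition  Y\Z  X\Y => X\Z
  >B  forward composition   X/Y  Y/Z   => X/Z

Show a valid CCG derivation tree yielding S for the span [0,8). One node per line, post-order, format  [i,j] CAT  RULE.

[0,8] S   >
  [0,2] S/NP   >
    [0,1] "with" : (S/NP)/NP
    [1,2] "saw" : NP
  [2,8] NP   <
    [2,4] N   <
      [2,3] "liked" : PP
      [3,4] "sent" : N\PP
    [4,8] NP\N   <
      [4,7] S   <
        [4,6] S/N   <
          [4,5] "in" : N
          [5,6] "plan" : (S/N)\N
        [6,7] "no" : S\(S/N)
      [7,8] "near" : (NP\N)\S

[0,1] (S/NP)/NP  lex  "with"
[1,2] NP  lex  "saw"
[0,2] S/NP  >  k=1
[2,3] PP  lex  "liked"
[3,4] N\PP  lex  "sent"
[2,4] N  <  k=3
[4,5] N  lex  "in"
[5,6] (S/N)\N  lex  "plan"
[4,6] S/N  <  k=5
[6,7] S\(S/N)  lex  "no"
[4,7] S  <  k=6
[7,8] (NP\N)\S  lex  "near"
[4,8] NP\N  <  k=7
[2,8] NP  <  k=4
[0,8] S  >  k=2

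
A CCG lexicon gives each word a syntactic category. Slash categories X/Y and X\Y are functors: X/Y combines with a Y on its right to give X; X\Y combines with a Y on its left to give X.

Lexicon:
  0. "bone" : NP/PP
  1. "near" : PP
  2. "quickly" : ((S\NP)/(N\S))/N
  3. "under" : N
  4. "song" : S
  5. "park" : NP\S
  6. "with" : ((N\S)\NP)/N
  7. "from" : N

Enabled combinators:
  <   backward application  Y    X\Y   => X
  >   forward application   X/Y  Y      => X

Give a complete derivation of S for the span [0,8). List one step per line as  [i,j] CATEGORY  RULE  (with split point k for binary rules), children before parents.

[0,1] NP/PP  lex  "bone"
[1,2] PP  lex  "near"
[0,2] NP  >  k=1
[2,3] ((S\NP)/(N\S))/N  lex  "quickly"
[3,4] N  lex  "under"
[2,4] (S\NP)/(N\S)  >  k=3
[4,5] S  lex  "song"
[5,6] NP\S  lex  "park"
[4,6] NP  <  k=5
[6,7] ((N\S)\NP)/N  lex  "with"
[7,8] N  lex  "from"
[6,8] (N\S)\NP  >  k=7
[4,8] N\S  <  k=6
[2,8] S\NP  >  k=4
[0,8] S  <  k=2

[0,8] S   <
  [0,2] NP   >
    [0,1] "bone" : NP/PP
    [1,2] "near" : PP
  [2,8] S\NP   >
    [2,4] (S\NP)/(N\S)   >
      [2,3] "quickly" : ((S\NP)/(N\S))/N
      [3,4] "under" : N
    [4,8] N\S   <
      [4,6] NP   <
        [4,5] "song" : S
        [5,6] "park" : NP\S
      [6,8] (N\S)\NP   >
        [6,7] "with" : ((N\S)\NP)/N
        [7,8] "from" : N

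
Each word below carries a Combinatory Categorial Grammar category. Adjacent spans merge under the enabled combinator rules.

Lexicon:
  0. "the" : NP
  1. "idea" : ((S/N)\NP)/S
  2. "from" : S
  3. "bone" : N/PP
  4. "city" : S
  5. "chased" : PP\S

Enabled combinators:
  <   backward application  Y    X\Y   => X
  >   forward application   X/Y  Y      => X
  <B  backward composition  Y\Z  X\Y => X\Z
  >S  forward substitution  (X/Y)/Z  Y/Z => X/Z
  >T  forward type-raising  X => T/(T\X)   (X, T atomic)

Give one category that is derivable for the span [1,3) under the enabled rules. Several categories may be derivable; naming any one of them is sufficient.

(S/N)\NP

[0,6] S   >
  [0,3] S/N   <
    [0,1] "the" : NP
    [1,3] (S/N)\NP   >
      [1,2] "idea" : ((S/N)\NP)/S
      [2,3] "from" : S
  [3,6] N   >
    [3,4] "bone" : N/PP
    [4,6] PP   <
      [4,5] "city" : S
      [5,6] "chased" : PP\S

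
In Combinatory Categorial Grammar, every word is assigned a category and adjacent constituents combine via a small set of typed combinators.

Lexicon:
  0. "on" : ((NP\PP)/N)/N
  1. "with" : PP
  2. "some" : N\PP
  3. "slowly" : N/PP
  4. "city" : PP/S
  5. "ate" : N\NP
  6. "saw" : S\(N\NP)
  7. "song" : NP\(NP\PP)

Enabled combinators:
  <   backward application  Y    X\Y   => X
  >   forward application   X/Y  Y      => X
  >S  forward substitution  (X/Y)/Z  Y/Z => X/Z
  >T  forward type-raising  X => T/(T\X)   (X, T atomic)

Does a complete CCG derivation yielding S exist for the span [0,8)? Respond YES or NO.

NO

((NP\PP)/N)/N PP N\PP N/PP PP/S N\NP S\(N\NP) NP\(NP\PP)
CKY chart[0,8] = {N/(N\NP), NP, NP/(NP\NP), PP/(PP\NP), S/(S\NP)}; S ∉ chart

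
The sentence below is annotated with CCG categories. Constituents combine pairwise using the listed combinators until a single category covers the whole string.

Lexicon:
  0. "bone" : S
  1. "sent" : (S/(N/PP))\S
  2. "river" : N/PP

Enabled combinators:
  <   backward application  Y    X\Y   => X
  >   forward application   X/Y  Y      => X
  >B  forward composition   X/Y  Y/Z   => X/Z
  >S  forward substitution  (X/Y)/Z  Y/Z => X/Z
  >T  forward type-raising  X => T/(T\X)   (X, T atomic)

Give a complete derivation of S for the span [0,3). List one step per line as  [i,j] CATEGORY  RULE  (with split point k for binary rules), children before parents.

[0,3] S   >
  [0,2] S/(N/PP)   <
    [0,1] "bone" : S
    [1,2] "sent" : (S/(N/PP))\S
  [2,3] "river" : N/PP

[0,1] S  lex  "bone"
[1,2] (S/(N/PP))\S  lex  "sent"
[0,2] S/(N/PP)  <  k=1
[2,3] N/PP  lex  "river"
[0,3] S  >  k=2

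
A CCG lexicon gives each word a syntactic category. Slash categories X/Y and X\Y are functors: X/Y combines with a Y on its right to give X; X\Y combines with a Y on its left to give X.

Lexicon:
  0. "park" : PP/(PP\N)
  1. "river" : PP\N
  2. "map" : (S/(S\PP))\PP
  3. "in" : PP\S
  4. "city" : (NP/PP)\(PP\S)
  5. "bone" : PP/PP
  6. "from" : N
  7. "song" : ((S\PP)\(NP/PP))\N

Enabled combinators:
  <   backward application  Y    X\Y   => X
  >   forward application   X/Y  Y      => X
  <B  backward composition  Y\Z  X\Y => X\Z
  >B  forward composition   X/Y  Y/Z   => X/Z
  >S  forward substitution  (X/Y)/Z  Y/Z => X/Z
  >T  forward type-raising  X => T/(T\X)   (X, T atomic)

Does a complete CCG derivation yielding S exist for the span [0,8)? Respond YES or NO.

[0,8] S   >
  [0,3] S/(S\PP)   <
    [0,2] PP   >
      [0,1] "park" : PP/(PP\N)
      [1,2] "river" : PP\N
    [2,3] "map" : (S/(S\PP))\PP
  [3,8] S\PP   <
    [3,6] NP/PP   >B
      [3,5] NP/PP   <
        [3,4] "in" : PP\S
        [4,5] "city" : (NP/PP)\(PP\S)
      [5,6] "bone" : PP/PP
    [6,8] (S\PP)\(NP/PP)   <
      [6,7] "from" : N
      [7,8] "song" : ((S\PP)\(NP/PP))\N

YES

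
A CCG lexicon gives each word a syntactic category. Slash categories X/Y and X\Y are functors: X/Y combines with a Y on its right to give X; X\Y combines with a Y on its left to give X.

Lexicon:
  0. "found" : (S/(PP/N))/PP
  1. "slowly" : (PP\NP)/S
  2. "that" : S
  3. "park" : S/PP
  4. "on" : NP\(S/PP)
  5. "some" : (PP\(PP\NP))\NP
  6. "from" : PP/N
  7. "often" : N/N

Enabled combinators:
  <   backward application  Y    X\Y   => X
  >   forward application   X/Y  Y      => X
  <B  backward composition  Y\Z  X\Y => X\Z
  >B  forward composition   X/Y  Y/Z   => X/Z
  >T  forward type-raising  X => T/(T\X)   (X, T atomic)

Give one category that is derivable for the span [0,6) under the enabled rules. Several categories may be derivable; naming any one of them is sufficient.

[0,8] S   >
  [0,6] S/(PP/N)   >
    [0,1] "found" : (S/(PP/N))/PP
    [1,6] PP   <
      [1,3] PP\NP   >
        [1,2] "slowly" : (PP\NP)/S
        [2,3] "that" : S
      [3,6] PP\(PP\NP)   <
        [3,5] NP   <
          [3,4] "park" : S/PP
          [4,5] "on" : NP\(S/PP)
        [5,6] "some" : (PP\(PP\NP))\NP
  [6,8] PP/N   >B
    [6,7] "from" : PP/N
    [7,8] "often" : N/N

S/(PP/N)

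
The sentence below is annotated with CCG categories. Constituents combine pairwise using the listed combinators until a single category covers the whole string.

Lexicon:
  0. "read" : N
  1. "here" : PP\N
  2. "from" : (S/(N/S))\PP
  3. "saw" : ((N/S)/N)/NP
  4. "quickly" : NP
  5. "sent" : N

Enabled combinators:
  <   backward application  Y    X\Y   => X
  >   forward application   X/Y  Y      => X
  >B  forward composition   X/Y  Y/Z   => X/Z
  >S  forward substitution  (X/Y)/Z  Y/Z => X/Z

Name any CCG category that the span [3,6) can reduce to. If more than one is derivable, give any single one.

N/S

[0,6] S   >
  [0,3] S/(N/S)   <
    [0,2] PP   <
      [0,1] "read" : N
      [1,2] "here" : PP\N
    [2,3] "from" : (S/(N/S))\PP
  [3,6] N/S   >
    [3,5] (N/S)/N   >
      [3,4] "saw" : ((N/S)/N)/NP
      [4,5] "quickly" : NP
    [5,6] "sent" : N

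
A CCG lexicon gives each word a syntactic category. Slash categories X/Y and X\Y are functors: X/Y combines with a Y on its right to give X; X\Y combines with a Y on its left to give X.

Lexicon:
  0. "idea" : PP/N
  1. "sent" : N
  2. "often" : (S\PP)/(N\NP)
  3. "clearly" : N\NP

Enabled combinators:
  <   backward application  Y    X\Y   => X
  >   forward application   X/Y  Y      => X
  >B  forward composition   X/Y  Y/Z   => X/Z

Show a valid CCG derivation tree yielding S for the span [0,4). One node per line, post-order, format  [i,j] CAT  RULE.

[0,1] PP/N  lex  "idea"
[1,2] N  lex  "sent"
[0,2] PP  >  k=1
[2,3] (S\PP)/(N\NP)  lex  "often"
[3,4] N\NP  lex  "clearly"
[2,4] S\PP  >  k=3
[0,4] S  <  k=2

[0,4] S   <
  [0,2] PP   >
    [0,1] "idea" : PP/N
    [1,2] "sent" : N
  [2,4] S\PP   >
    [2,3] "often" : (S\PP)/(N\NP)
    [3,4] "clearly" : N\NP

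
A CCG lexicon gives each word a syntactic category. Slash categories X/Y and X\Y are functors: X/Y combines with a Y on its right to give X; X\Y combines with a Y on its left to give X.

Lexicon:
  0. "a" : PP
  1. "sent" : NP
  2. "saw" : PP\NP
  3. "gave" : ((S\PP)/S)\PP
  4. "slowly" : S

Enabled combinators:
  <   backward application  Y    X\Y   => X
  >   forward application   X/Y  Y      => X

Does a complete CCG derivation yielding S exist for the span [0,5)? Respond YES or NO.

[0,5] S   <
  [0,1] "a" : PP
  [1,5] S\PP   >
    [1,4] (S\PP)/S   <
      [1,3] PP   <
        [1,2] "sent" : NP
        [2,3] "saw" : PP\NP
      [3,4] "gave" : ((S\PP)/S)\PP
    [4,5] "slowly" : S

YES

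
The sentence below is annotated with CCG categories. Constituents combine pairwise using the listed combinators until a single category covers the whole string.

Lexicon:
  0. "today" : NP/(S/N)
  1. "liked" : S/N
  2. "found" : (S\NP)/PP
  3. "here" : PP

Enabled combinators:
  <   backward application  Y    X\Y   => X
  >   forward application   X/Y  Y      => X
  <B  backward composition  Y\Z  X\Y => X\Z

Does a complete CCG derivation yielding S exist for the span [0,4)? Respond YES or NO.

[0,4] S   <
  [0,2] NP   >
    [0,1] "today" : NP/(S/N)
    [1,2] "liked" : S/N
  [2,4] S\NP   >
    [2,3] "found" : (S\NP)/PP
    [3,4] "here" : PP

YES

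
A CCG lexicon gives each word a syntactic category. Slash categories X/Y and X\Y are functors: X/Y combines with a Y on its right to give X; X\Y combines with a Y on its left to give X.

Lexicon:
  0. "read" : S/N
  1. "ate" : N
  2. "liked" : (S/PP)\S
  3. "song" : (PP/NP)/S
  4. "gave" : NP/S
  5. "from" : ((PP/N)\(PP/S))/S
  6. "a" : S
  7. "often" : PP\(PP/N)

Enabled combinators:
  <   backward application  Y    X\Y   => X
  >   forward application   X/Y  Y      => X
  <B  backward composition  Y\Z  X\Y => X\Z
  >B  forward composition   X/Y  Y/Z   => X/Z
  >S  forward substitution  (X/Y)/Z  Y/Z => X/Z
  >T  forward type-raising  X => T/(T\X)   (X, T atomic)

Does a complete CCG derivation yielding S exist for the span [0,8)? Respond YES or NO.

[0,8] S   >
  [0,3] S/PP   <
    [0,2] S   >
      [0,1] "read" : S/N
      [1,2] "ate" : N
    [2,3] "liked" : (S/PP)\S
  [3,8] PP   <
    [3,7] PP/N   <
      [3,5] PP/S   >S
        [3,4] "song" : (PP/NP)/S
        [4,5] "gave" : NP/S
      [5,7] (PP/N)\(PP/S)   >
        [5,6] "from" : ((PP/N)\(PP/S))/S
        [6,7] "a" : S
    [7,8] "often" : PP\(PP/N)

YES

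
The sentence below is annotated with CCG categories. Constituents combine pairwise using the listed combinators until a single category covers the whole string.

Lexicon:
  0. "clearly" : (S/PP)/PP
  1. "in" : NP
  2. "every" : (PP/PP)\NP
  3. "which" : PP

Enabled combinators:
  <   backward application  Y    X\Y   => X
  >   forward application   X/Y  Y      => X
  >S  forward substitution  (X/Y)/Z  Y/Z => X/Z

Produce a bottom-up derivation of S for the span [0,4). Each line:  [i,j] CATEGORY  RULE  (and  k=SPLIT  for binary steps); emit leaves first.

[0,1] (S/PP)/PP  lex  "clearly"
[1,2] NP  lex  "in"
[2,3] (PP/PP)\NP  lex  "every"
[1,3] PP/PP  <  k=2
[0,3] S/PP  >S  k=1
[3,4] PP  lex  "which"
[0,4] S  >  k=3

[0,4] S   >
  [0,3] S/PP   >S
    [0,1] "clearly" : (S/PP)/PP
    [1,3] PP/PP   <
      [1,2] "in" : NP
      [2,3] "every" : (PP/PP)\NP
  [3,4] "which" : PP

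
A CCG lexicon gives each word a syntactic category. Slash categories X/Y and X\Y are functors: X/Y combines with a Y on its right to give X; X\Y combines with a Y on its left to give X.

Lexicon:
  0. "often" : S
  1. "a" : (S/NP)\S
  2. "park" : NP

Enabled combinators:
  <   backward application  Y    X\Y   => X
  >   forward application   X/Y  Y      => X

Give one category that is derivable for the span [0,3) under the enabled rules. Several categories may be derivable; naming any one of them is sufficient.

S

[0,3] S   >
  [0,2] S/NP   <
    [0,1] "often" : S
    [1,2] "a" : (S/NP)\S
  [2,3] "park" : NP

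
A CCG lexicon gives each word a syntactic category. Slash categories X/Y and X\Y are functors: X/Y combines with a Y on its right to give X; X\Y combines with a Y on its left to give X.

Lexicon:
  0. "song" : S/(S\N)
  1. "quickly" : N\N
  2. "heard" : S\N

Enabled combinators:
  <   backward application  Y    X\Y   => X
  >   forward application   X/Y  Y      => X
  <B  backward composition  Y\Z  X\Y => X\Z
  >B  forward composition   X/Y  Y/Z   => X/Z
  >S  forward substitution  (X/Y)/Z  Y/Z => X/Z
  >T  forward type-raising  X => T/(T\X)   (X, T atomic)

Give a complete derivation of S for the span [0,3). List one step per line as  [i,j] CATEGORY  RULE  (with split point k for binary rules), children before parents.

[0,3] S   >
  [0,1] "song" : S/(S\N)
  [1,3] S\N   <B
    [1,2] "quickly" : N\N
    [2,3] "heard" : S\N

[0,1] S/(S\N)  lex  "song"
[1,2] N\N  lex  "quickly"
[2,3] S\N  lex  "heard"
[1,3] S\N  <B  k=2
[0,3] S  >  k=1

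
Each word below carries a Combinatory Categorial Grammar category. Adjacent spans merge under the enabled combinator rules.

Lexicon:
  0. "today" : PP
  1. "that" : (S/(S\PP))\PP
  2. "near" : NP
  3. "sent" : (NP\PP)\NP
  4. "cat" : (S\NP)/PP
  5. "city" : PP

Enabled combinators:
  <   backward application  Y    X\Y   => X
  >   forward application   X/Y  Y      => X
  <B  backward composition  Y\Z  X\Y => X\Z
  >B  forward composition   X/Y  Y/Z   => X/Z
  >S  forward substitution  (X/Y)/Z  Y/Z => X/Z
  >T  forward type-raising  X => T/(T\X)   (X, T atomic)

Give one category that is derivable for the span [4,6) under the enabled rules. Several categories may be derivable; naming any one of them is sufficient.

[0,6] S   >
  [0,2] S/(S\PP)   <
    [0,1] "today" : PP
    [1,2] "that" : (S/(S\PP))\PP
  [2,6] S\PP   <B
    [2,4] NP\PP   <
      [2,3] "near" : NP
      [3,4] "sent" : (NP\PP)\NP
    [4,6] S\NP   >
      [4,5] "cat" : (S\NP)/PP
      [5,6] "city" : PP

S\NP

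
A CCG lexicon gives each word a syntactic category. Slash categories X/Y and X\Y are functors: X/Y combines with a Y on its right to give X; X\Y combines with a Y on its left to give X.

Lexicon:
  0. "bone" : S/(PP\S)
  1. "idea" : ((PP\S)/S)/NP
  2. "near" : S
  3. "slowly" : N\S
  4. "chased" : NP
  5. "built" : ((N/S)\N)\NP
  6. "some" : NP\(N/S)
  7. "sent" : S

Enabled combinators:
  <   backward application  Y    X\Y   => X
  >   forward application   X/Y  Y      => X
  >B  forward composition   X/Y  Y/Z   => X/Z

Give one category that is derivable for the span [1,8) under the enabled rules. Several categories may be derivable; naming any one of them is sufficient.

[0,8] S   >
  [0,1] "bone" : S/(PP\S)
  [1,8] PP\S   >
    [1,7] (PP\S)/S   >
      [1,2] "idea" : ((PP\S)/S)/NP
      [2,7] NP   <
        [2,6] N/S   <
          [2,4] N   <
            [2,3] "near" : S
            [3,4] "slowly" : N\S
          [4,6] (N/S)\N   <
            [4,5] "chased" : NP
            [5,6] "built" : ((N/S)\N)\NP
        [6,7] "some" : NP\(N/S)
    [7,8] "sent" : S

PP\S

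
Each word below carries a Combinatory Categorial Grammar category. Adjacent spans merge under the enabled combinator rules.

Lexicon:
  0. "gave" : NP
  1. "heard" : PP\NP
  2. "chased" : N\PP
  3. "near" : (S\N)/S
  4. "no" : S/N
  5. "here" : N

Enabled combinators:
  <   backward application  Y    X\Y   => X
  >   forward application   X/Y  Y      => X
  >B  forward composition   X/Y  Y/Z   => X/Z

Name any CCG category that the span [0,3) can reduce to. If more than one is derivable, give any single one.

N

[0,6] S   <
  [0,3] N   <
    [0,2] PP   <
      [0,1] "gave" : NP
      [1,2] "heard" : PP\NP
    [2,3] "chased" : N\PP
  [3,6] S\N   >
    [3,4] "near" : (S\N)/S
    [4,6] S   >
      [4,5] "no" : S/N
      [5,6] "here" : N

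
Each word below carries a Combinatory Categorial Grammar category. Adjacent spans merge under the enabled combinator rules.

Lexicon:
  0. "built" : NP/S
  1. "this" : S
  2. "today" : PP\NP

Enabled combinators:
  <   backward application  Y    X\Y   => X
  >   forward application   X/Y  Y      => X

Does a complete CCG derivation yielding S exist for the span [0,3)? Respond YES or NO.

NP/S S PP\NP
CKY chart[0,3] = {PP}; S ∉ chart

NO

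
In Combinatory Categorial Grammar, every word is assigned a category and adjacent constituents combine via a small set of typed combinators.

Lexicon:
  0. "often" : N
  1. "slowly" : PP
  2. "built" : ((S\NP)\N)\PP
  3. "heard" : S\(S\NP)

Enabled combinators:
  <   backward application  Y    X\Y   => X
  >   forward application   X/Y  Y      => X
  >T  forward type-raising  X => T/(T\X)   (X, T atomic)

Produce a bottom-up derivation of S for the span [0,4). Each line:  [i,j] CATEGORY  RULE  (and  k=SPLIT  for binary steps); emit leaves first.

[0,4] S   <
  [0,3] S\NP   <
    [0,1] "often" : N
    [1,3] (S\NP)\N   <
      [1,2] "slowly" : PP
      [2,3] "built" : ((S\NP)\N)\PP
  [3,4] "heard" : S\(S\NP)

[0,1] N  lex  "often"
[1,2] PP  lex  "slowly"
[2,3] ((S\NP)\N)\PP  lex  "built"
[1,3] (S\NP)\N  <  k=2
[0,3] S\NP  <  k=1
[3,4] S\(S\NP)  lex  "heard"
[0,4] S  <  k=3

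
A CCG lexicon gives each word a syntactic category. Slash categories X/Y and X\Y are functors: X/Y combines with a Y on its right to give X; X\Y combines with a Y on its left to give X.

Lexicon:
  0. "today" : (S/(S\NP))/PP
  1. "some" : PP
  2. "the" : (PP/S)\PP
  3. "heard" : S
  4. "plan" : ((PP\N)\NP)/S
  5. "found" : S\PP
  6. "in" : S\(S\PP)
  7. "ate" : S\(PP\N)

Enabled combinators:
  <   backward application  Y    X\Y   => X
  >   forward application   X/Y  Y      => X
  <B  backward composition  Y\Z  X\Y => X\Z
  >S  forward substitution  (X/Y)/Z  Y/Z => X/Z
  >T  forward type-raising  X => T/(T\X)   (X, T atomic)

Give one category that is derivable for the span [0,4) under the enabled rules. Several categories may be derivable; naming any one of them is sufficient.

S/(S\NP)

[0,8] S   >
  [0,4] S/(S\NP)   >
    [0,1] "today" : (S/(S\NP))/PP
    [1,4] PP   >
      [1,3] PP/S   <
        [1,2] "some" : PP
        [2,3] "the" : (PP/S)\PP
      [3,4] "heard" : S
  [4,8] S\NP   <B
    [4,7] (PP\N)\NP   >
      [4,5] "plan" : ((PP\N)\NP)/S
      [5,7] S   <
        [5,6] "found" : S\PP
        [6,7] "in" : S\(S\PP)
    [7,8] "ate" : S\(PP\N)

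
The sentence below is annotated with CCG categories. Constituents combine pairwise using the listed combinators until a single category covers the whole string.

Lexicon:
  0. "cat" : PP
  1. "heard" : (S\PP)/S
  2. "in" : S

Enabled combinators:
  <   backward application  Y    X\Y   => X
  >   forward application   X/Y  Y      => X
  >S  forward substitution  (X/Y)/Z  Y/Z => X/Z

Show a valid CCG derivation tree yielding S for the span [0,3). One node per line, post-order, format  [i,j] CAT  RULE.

[0,3] S   <
  [0,1] "cat" : PP
  [1,3] S\PP   >
    [1,2] "heard" : (S\PP)/S
    [2,3] "in" : S

[0,1] PP  lex  "cat"
[1,2] (S\PP)/S  lex  "heard"
[2,3] S  lex  "in"
[1,3] S\PP  >  k=2
[0,3] S  <  k=1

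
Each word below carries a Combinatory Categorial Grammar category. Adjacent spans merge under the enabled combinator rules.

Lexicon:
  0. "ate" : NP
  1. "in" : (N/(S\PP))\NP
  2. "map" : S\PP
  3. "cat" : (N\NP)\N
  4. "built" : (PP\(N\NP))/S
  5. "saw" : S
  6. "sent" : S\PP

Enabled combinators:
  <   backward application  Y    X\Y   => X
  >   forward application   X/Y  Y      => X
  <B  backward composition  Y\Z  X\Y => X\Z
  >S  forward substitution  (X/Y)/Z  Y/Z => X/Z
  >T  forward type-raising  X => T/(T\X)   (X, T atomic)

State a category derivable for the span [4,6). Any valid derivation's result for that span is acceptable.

PP\(N\NP)

[0,7] S   <
  [0,3] N   >
    [0,2] N/(S\PP)   <
      [0,1] "ate" : NP
      [1,2] "in" : (N/(S\PP))\NP
    [2,3] "map" : S\PP
  [3,7] S\N   <B
    [3,6] PP\N   <B
      [3,4] "cat" : (N\NP)\N
      [4,6] PP\(N\NP)   >
        [4,5] "built" : (PP\(N\NP))/S
        [5,6] "saw" : S
    [6,7] "sent" : S\PP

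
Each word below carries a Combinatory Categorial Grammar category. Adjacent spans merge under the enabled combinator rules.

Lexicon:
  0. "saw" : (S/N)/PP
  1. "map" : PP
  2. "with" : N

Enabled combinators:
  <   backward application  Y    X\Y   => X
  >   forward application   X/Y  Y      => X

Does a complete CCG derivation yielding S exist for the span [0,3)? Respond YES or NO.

[0,3] S   >
  [0,2] S/N   >
    [0,1] "saw" : (S/N)/PP
    [1,2] "map" : PP
  [2,3] "with" : N

YES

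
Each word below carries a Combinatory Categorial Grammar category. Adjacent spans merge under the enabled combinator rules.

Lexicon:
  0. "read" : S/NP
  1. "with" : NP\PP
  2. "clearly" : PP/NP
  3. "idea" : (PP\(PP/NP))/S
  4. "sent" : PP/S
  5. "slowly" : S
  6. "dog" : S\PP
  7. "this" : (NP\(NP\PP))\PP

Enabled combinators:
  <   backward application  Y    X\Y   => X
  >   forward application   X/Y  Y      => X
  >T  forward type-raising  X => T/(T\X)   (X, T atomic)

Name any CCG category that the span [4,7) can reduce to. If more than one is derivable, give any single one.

[0,8] S   >
  [0,1] "read" : S/NP
  [1,8] NP   <
    [1,2] "with" : NP\PP
    [2,8] NP\(NP\PP)   <
      [2,7] PP   <
        [2,3] "clearly" : PP/NP
        [3,7] PP\(PP/NP)   >
          [3,4] "idea" : (PP\(PP/NP))/S
          [4,7] S   <
            [4,6] PP   >
              [4,5] "sent" : PP/S
              [5,6] "slowly" : S
            [6,7] "dog" : S\PP
      [7,8] "this" : (NP\(NP\PP))\PP

S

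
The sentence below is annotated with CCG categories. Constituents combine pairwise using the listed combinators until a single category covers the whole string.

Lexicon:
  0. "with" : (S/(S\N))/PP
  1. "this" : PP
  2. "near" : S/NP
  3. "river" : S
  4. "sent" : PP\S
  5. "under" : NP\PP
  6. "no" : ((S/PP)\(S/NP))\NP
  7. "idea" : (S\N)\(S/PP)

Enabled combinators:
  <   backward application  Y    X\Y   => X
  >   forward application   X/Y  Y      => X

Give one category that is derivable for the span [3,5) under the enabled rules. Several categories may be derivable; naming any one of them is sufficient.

[0,8] S   >
  [0,2] S/(S\N)   >
    [0,1] "with" : (S/(S\N))/PP
    [1,2] "this" : PP
  [2,8] S\N   <
    [2,7] S/PP   <
      [2,3] "near" : S/NP
      [3,7] (S/PP)\(S/NP)   <
        [3,6] NP   <
          [3,5] PP   <
            [3,4] "river" : S
            [4,5] "sent" : PP\S
          [5,6] "under" : NP\PP
        [6,7] "no" : ((S/PP)\(S/NP))\NP
    [7,8] "idea" : (S\N)\(S/PP)

PP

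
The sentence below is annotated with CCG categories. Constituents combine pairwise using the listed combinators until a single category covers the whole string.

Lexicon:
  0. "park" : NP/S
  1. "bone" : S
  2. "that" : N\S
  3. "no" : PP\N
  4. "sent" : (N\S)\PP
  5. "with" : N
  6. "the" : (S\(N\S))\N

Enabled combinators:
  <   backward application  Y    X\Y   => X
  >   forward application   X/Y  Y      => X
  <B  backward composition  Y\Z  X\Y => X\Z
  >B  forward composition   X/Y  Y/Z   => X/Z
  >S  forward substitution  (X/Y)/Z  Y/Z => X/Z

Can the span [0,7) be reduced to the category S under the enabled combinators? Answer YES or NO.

NO

NP/S S N\S PP\N (N\S)\PP N (S\(N\S))\N
CKY chart[0,7] = {NP}; S ∉ chart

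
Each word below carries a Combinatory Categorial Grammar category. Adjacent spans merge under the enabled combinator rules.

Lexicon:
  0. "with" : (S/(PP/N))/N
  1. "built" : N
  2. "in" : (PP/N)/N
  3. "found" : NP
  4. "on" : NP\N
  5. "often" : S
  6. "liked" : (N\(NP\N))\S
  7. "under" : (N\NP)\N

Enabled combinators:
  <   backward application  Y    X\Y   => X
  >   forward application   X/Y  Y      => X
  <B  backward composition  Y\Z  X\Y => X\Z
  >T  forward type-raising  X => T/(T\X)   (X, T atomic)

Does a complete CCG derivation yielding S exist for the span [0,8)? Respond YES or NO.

YES

[0,8] S   >
  [0,2] S/(PP/N)   >
    [0,1] "with" : (S/(PP/N))/N
    [1,2] "built" : N
  [2,8] PP/N   >
    [2,3] "in" : (PP/N)/N
    [3,8] N   >
      [3,4] N/(N\NP)   >T
        [3,4] "found" : NP
      [4,8] N\NP   <
        [4,7] N   <
          [4,5] "on" : NP\N
          [5,7] N\(NP\N)   <
            [5,6] "often" : S
            [6,7] "liked" : (N\(NP\N))\S
        [7,8] "under" : (N\NP)\N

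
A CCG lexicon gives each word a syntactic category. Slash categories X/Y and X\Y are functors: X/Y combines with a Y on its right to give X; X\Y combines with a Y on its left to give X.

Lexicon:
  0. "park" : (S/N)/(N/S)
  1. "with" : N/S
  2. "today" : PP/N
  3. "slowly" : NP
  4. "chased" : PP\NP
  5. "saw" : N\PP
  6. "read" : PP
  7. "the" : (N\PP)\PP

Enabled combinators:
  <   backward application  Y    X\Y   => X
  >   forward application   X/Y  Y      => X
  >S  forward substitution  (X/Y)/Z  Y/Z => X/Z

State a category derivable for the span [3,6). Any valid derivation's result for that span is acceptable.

[0,8] S   >
  [0,2] S/N   >
    [0,1] "park" : (S/N)/(N/S)
    [1,2] "with" : N/S
  [2,8] N   <
    [2,6] PP   >
      [2,3] "today" : PP/N
      [3,6] N   <
        [3,5] PP   <
          [3,4] "slowly" : NP
          [4,5] "chased" : PP\NP
        [5,6] "saw" : N\PP
    [6,8] N\PP   <
      [6,7] "read" : PP
      [7,8] "the" : (N\PP)\PP

N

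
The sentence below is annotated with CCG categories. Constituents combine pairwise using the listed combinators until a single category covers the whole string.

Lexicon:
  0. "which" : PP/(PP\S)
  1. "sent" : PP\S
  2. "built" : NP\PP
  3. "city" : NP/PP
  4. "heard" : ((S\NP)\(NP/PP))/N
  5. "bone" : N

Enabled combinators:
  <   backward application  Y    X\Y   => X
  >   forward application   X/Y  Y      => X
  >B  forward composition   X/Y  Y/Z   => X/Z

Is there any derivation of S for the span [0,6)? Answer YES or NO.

YES

[0,6] S   <
  [0,3] NP   <
    [0,2] PP   >
      [0,1] "which" : PP/(PP\S)
      [1,2] "sent" : PP\S
    [2,3] "built" : NP\PP
  [3,6] S\NP   <
    [3,4] "city" : NP/PP
    [4,6] (S\NP)\(NP/PP)   >
      [4,5] "heard" : ((S\NP)\(NP/PP))/N
      [5,6] "bone" : N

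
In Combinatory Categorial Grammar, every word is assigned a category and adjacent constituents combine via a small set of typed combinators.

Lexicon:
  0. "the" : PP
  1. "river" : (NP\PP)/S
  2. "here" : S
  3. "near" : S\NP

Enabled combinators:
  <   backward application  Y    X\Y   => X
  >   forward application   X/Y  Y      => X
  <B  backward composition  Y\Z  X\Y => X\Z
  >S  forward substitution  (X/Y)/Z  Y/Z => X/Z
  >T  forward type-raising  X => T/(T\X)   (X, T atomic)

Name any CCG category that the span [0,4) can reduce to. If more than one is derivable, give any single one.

S

[0,4] S   >
  [0,1] S/(S\PP)   >T
    [0,1] "the" : PP
  [1,4] S\PP   <B
    [1,3] NP\PP   >
      [1,2] "river" : (NP\PP)/S
      [2,3] "here" : S
    [3,4] "near" : S\NP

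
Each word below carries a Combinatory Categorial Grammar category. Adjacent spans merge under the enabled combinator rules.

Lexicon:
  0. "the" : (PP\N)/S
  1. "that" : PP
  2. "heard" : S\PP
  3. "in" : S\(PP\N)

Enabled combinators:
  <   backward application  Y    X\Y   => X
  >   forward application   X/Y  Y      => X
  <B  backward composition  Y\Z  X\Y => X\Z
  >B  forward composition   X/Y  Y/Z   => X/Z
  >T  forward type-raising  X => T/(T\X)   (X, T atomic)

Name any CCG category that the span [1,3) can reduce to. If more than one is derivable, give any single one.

S

[0,4] S   <
  [0,3] PP\N   >
    [0,1] "the" : (PP\N)/S
    [1,3] S   <
      [1,2] "that" : PP
      [2,3] "heard" : S\PP
  [3,4] "in" : S\(PP\N)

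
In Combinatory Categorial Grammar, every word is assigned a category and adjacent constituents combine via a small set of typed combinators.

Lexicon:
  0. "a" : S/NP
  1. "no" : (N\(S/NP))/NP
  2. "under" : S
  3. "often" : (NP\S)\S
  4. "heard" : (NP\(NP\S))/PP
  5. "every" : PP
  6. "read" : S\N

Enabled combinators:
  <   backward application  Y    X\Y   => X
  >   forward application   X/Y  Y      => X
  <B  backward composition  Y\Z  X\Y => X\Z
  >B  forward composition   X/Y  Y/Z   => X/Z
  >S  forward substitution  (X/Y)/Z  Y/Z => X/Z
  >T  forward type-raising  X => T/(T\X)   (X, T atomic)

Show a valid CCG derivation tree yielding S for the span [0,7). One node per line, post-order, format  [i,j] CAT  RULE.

[0,1] S/NP  lex  "a"
[1,2] (N\(S/NP))/NP  lex  "no"
[2,3] S  lex  "under"
[3,4] (NP\S)\S  lex  "often"
[2,4] NP\S  <  k=3
[4,5] (NP\(NP\S))/PP  lex  "heard"
[5,6] PP  lex  "every"
[4,6] NP\(NP\S)  >  k=5
[2,6] NP  <  k=4
[1,6] N\(S/NP)  >  k=2
[0,6] N  <  k=1
[6,7] S\N  lex  "read"
[0,7] S  <  k=6

[0,7] S   <
  [0,6] N   <
    [0,1] "a" : S/NP
    [1,6] N\(S/NP)   >
      [1,2] "no" : (N\(S/NP))/NP
      [2,6] NP   <
        [2,4] NP\S   <
          [2,3] "under" : S
          [3,4] "often" : (NP\S)\S
        [4,6] NP\(NP\S)   >
          [4,5] "heard" : (NP\(NP\S))/PP
          [5,6] "every" : PP
  [6,7] "read" : S\N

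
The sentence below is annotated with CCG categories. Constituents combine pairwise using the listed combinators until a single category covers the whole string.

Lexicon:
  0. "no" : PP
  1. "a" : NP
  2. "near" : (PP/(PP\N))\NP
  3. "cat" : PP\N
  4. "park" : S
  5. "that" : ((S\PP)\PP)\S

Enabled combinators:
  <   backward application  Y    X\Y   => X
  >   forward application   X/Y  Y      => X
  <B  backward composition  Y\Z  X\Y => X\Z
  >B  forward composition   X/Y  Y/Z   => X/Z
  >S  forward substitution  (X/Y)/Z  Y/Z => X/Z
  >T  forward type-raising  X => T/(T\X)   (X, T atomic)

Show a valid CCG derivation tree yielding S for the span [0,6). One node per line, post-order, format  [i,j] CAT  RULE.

[0,1] PP  lex  "no"
[1,2] NP  lex  "a"
[2,3] (PP/(PP\N))\NP  lex  "near"
[1,3] PP/(PP\N)  <  k=2
[3,4] PP\N  lex  "cat"
[1,4] PP  >  k=3
[4,5] S  lex  "park"
[5,6] ((S\PP)\PP)\S  lex  "that"
[4,6] (S\PP)\PP  <  k=5
[1,6] S\PP  <  k=4
[0,6] S  <  k=1

[0,6] S   <
  [0,1] "no" : PP
  [1,6] S\PP   <
    [1,4] PP   >
      [1,3] PP/(PP\N)   <
        [1,2] "a" : NP
        [2,3] "near" : (PP/(PP\N))\NP
      [3,4] "cat" : PP\N
    [4,6] (S\PP)\PP   <
      [4,5] "park" : S
      [5,6] "that" : ((S\PP)\PP)\S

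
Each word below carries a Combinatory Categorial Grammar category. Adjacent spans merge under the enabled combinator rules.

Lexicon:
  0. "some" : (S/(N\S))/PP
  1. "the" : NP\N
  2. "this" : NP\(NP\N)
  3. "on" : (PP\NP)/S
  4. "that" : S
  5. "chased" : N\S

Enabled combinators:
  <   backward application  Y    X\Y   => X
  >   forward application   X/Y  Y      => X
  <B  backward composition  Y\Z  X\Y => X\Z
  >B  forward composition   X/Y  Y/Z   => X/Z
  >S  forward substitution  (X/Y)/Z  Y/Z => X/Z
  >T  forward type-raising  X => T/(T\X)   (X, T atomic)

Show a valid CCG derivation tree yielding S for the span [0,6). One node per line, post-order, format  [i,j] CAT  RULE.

[0,6] S   >
  [0,5] S/(N\S)   >
    [0,1] "some" : (S/(N\S))/PP
    [1,5] PP   <
      [1,3] NP   <
        [1,2] "the" : NP\N
        [2,3] "this" : NP\(NP\N)
      [3,5] PP\NP   >
        [3,4] "on" : (PP\NP)/S
        [4,5] "that" : S
  [5,6] "chased" : N\S

[0,1] (S/(N\S))/PP  lex  "some"
[1,2] NP\N  lex  "the"
[2,3] NP\(NP\N)  lex  "this"
[1,3] NP  <  k=2
[3,4] (PP\NP)/S  lex  "on"
[4,5] S  lex  "that"
[3,5] PP\NP  >  k=4
[1,5] PP  <  k=3
[0,5] S/(N\S)  >  k=1
[5,6] N\S  lex  "chased"
[0,6] S  >  k=5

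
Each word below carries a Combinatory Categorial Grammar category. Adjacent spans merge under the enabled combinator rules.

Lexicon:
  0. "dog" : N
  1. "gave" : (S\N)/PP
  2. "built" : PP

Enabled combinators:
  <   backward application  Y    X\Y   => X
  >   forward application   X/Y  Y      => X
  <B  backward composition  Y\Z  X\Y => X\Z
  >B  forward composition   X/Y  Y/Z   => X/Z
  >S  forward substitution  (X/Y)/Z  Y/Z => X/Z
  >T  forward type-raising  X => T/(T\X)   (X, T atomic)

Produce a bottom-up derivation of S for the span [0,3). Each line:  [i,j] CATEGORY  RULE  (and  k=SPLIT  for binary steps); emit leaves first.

[0,3] S   <
  [0,1] "dog" : N
  [1,3] S\N   >
    [1,2] "gave" : (S\N)/PP
    [2,3] "built" : PP

[0,1] N  lex  "dog"
[1,2] (S\N)/PP  lex  "gave"
[2,3] PP  lex  "built"
[1,3] S\N  >  k=2
[0,3] S  <  k=1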